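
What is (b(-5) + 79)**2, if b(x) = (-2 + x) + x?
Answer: 4489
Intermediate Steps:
b(x) = -2 + 2*x
(b(-5) + 79)**2 = ((-2 + 2*(-5)) + 79)**2 = ((-2 - 10) + 79)**2 = (-12 + 79)**2 = 67**2 = 4489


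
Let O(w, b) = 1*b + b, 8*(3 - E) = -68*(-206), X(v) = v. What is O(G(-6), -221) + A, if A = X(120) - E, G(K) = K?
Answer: 1426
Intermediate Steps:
E = -1748 (E = 3 - (-17)*(-206)/2 = 3 - ⅛*14008 = 3 - 1751 = -1748)
O(w, b) = 2*b (O(w, b) = b + b = 2*b)
A = 1868 (A = 120 - 1*(-1748) = 120 + 1748 = 1868)
O(G(-6), -221) + A = 2*(-221) + 1868 = -442 + 1868 = 1426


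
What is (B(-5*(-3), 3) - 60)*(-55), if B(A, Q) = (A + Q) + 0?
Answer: 2310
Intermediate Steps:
B(A, Q) = A + Q
(B(-5*(-3), 3) - 60)*(-55) = ((-5*(-3) + 3) - 60)*(-55) = ((15 + 3) - 60)*(-55) = (18 - 60)*(-55) = -42*(-55) = 2310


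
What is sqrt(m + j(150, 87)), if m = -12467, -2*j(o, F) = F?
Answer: I*sqrt(50042)/2 ≈ 111.85*I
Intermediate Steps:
j(o, F) = -F/2
sqrt(m + j(150, 87)) = sqrt(-12467 - 1/2*87) = sqrt(-12467 - 87/2) = sqrt(-25021/2) = I*sqrt(50042)/2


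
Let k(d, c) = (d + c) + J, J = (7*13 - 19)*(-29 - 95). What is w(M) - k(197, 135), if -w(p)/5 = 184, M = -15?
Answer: 7676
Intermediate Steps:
J = -8928 (J = (91 - 19)*(-124) = 72*(-124) = -8928)
w(p) = -920 (w(p) = -5*184 = -920)
k(d, c) = -8928 + c + d (k(d, c) = (d + c) - 8928 = (c + d) - 8928 = -8928 + c + d)
w(M) - k(197, 135) = -920 - (-8928 + 135 + 197) = -920 - 1*(-8596) = -920 + 8596 = 7676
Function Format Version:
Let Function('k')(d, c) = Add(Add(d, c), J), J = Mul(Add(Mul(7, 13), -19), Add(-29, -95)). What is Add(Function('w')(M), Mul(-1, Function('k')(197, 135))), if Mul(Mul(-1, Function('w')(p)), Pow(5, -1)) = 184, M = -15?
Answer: 7676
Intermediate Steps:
J = -8928 (J = Mul(Add(91, -19), -124) = Mul(72, -124) = -8928)
Function('w')(p) = -920 (Function('w')(p) = Mul(-5, 184) = -920)
Function('k')(d, c) = Add(-8928, c, d) (Function('k')(d, c) = Add(Add(d, c), -8928) = Add(Add(c, d), -8928) = Add(-8928, c, d))
Add(Function('w')(M), Mul(-1, Function('k')(197, 135))) = Add(-920, Mul(-1, Add(-8928, 135, 197))) = Add(-920, Mul(-1, -8596)) = Add(-920, 8596) = 7676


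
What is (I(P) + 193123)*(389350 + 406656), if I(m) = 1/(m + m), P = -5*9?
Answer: 6917717605207/45 ≈ 1.5373e+11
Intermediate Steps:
P = -45
I(m) = 1/(2*m)
(I(P) + 193123)*(389350 + 406656) = ((½)/(-45) + 193123)*(389350 + 406656) = ((½)*(-1/45) + 193123)*796006 = (-1/90 + 193123)*796006 = (17381069/90)*796006 = 6917717605207/45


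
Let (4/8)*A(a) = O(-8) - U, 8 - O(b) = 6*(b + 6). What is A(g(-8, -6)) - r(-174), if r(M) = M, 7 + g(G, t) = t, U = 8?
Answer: 198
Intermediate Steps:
g(G, t) = -7 + t
O(b) = -28 - 6*b (O(b) = 8 - 6*(b + 6) = 8 - 6*(6 + b) = 8 - (36 + 6*b) = 8 + (-36 - 6*b) = -28 - 6*b)
A(a) = 24 (A(a) = 2*((-28 - 6*(-8)) - 1*8) = 2*((-28 + 48) - 8) = 2*(20 - 8) = 2*12 = 24)
A(g(-8, -6)) - r(-174) = 24 - 1*(-174) = 24 + 174 = 198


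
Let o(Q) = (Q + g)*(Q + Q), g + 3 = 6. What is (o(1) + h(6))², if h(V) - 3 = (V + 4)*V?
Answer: 5041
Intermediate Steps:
h(V) = 3 + V*(4 + V) (h(V) = 3 + (V + 4)*V = 3 + (4 + V)*V = 3 + V*(4 + V))
g = 3 (g = -3 + 6 = 3)
o(Q) = 2*Q*(3 + Q) (o(Q) = (Q + 3)*(Q + Q) = (3 + Q)*(2*Q) = 2*Q*(3 + Q))
(o(1) + h(6))² = (2*1*(3 + 1) + (3 + 6² + 4*6))² = (2*1*4 + (3 + 36 + 24))² = (8 + 63)² = 71² = 5041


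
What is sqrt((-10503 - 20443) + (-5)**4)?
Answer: 3*I*sqrt(3369) ≈ 174.13*I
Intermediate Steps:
sqrt((-10503 - 20443) + (-5)**4) = sqrt(-30946 + 625) = sqrt(-30321) = 3*I*sqrt(3369)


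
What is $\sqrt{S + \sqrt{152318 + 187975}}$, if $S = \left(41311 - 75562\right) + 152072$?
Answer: $\sqrt{117821 + \sqrt{340293}} \approx 344.1$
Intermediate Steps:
$S = 117821$ ($S = -34251 + 152072 = 117821$)
$\sqrt{S + \sqrt{152318 + 187975}} = \sqrt{117821 + \sqrt{152318 + 187975}} = \sqrt{117821 + \sqrt{340293}}$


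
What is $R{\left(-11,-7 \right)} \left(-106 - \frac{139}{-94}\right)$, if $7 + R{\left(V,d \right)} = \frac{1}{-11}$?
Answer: $\frac{383175}{517} \approx 741.15$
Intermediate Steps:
$R{\left(V,d \right)} = - \frac{78}{11}$ ($R{\left(V,d \right)} = -7 + \frac{1}{-11} = -7 - \frac{1}{11} = - \frac{78}{11}$)
$R{\left(-11,-7 \right)} \left(-106 - \frac{139}{-94}\right) = - \frac{78 \left(-106 - \frac{139}{-94}\right)}{11} = - \frac{78 \left(-106 - - \frac{139}{94}\right)}{11} = - \frac{78 \left(-106 + \frac{139}{94}\right)}{11} = \left(- \frac{78}{11}\right) \left(- \frac{9825}{94}\right) = \frac{383175}{517}$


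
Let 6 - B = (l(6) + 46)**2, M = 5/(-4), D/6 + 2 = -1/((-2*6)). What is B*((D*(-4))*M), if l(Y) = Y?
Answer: 155135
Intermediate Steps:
D = -23/2 (D = -12 + 6*(-1/((-2*6))) = -12 + 6*(-1/(-12)) = -12 + 6*(-1*(-1/12)) = -12 + 6*(1/12) = -12 + 1/2 = -23/2 ≈ -11.500)
M = -5/4 (M = 5*(-1/4) = -5/4 ≈ -1.2500)
B = -2698 (B = 6 - (6 + 46)**2 = 6 - 1*52**2 = 6 - 1*2704 = 6 - 2704 = -2698)
B*((D*(-4))*M) = -2698*(-23/2*(-4))*(-5)/4 = -124108*(-5)/4 = -2698*(-115/2) = 155135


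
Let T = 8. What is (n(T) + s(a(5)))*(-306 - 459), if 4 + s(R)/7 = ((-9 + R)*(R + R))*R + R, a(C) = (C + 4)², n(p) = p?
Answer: -5059736775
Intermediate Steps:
a(C) = (4 + C)²
s(R) = -28 + 7*R + 14*R²*(-9 + R) (s(R) = -28 + 7*(((-9 + R)*(R + R))*R + R) = -28 + 7*(((-9 + R)*(2*R))*R + R) = -28 + 7*((2*R*(-9 + R))*R + R) = -28 + 7*(2*R²*(-9 + R) + R) = -28 + 7*(R + 2*R²*(-9 + R)) = -28 + (7*R + 14*R²*(-9 + R)) = -28 + 7*R + 14*R²*(-9 + R))
(n(T) + s(a(5)))*(-306 - 459) = (8 + (-28 - 126*(4 + 5)⁴ + 7*(4 + 5)² + 14*((4 + 5)²)³))*(-306 - 459) = (8 + (-28 - 126*(9²)² + 7*9² + 14*(9²)³))*(-765) = (8 + (-28 - 126*81² + 7*81 + 14*81³))*(-765) = (8 + (-28 - 126*6561 + 567 + 14*531441))*(-765) = (8 + (-28 - 826686 + 567 + 7440174))*(-765) = (8 + 6614027)*(-765) = 6614035*(-765) = -5059736775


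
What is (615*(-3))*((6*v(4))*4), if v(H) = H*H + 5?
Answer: -929880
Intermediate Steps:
v(H) = 5 + H**2 (v(H) = H**2 + 5 = 5 + H**2)
(615*(-3))*((6*v(4))*4) = (615*(-3))*((6*(5 + 4**2))*4) = -1845*6*(5 + 16)*4 = -1845*6*21*4 = -232470*4 = -1845*504 = -929880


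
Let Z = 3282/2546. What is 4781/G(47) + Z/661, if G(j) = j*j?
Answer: 4026611762/1858769677 ≈ 2.1663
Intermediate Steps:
G(j) = j²
Z = 1641/1273 (Z = 3282*(1/2546) = 1641/1273 ≈ 1.2891)
4781/G(47) + Z/661 = 4781/(47²) + (1641/1273)/661 = 4781/2209 + (1641/1273)*(1/661) = 4781*(1/2209) + 1641/841453 = 4781/2209 + 1641/841453 = 4026611762/1858769677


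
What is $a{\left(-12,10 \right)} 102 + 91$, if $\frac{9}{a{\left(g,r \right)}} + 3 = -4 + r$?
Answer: $397$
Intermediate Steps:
$a{\left(g,r \right)} = \frac{9}{-7 + r}$ ($a{\left(g,r \right)} = \frac{9}{-3 + \left(-4 + r\right)} = \frac{9}{-7 + r}$)
$a{\left(-12,10 \right)} 102 + 91 = \frac{9}{-7 + 10} \cdot 102 + 91 = \frac{9}{3} \cdot 102 + 91 = 9 \cdot \frac{1}{3} \cdot 102 + 91 = 3 \cdot 102 + 91 = 306 + 91 = 397$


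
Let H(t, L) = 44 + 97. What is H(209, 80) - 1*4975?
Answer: -4834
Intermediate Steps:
H(t, L) = 141
H(209, 80) - 1*4975 = 141 - 1*4975 = 141 - 4975 = -4834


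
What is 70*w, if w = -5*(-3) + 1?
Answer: 1120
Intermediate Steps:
w = 16 (w = 15 + 1 = 16)
70*w = 70*16 = 1120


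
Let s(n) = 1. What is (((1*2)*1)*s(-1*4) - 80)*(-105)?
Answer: 8190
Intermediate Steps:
(((1*2)*1)*s(-1*4) - 80)*(-105) = (((1*2)*1)*1 - 80)*(-105) = ((2*1)*1 - 80)*(-105) = (2*1 - 80)*(-105) = (2 - 80)*(-105) = -78*(-105) = 8190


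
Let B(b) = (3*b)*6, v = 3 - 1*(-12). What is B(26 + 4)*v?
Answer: 8100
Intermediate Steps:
v = 15 (v = 3 + 12 = 15)
B(b) = 18*b
B(26 + 4)*v = (18*(26 + 4))*15 = (18*30)*15 = 540*15 = 8100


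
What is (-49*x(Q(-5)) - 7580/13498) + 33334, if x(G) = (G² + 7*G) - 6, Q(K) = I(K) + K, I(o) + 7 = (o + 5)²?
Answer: 207109522/6749 ≈ 30687.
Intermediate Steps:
I(o) = -7 + (5 + o)² (I(o) = -7 + (o + 5)² = -7 + (5 + o)²)
Q(K) = -7 + K + (5 + K)² (Q(K) = (-7 + (5 + K)²) + K = -7 + K + (5 + K)²)
x(G) = -6 + G² + 7*G
(-49*x(Q(-5)) - 7580/13498) + 33334 = (-49*(-6 + (-7 - 5 + (5 - 5)²)² + 7*(-7 - 5 + (5 - 5)²)) - 7580/13498) + 33334 = (-49*(-6 + (-7 - 5 + 0²)² + 7*(-7 - 5 + 0²)) - 7580*1/13498) + 33334 = (-49*(-6 + (-7 - 5 + 0)² + 7*(-7 - 5 + 0)) - 3790/6749) + 33334 = (-49*(-6 + (-12)² + 7*(-12)) - 3790/6749) + 33334 = (-49*(-6 + 144 - 84) - 3790/6749) + 33334 = (-49*54 - 3790/6749) + 33334 = (-2646 - 3790/6749) + 33334 = -17861644/6749 + 33334 = 207109522/6749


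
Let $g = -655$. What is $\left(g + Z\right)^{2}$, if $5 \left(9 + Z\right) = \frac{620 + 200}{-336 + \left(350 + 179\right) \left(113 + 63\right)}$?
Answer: $\frac{237142967905809}{537868864} \approx 4.4089 \cdot 10^{5}$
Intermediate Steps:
$Z = - \frac{208687}{23192}$ ($Z = -9 + \frac{\left(620 + 200\right) \frac{1}{-336 + \left(350 + 179\right) \left(113 + 63\right)}}{5} = -9 + \frac{820 \frac{1}{-336 + 529 \cdot 176}}{5} = -9 + \frac{820 \frac{1}{-336 + 93104}}{5} = -9 + \frac{820 \cdot \frac{1}{92768}}{5} = -9 + \frac{1}{5} \cdot \frac{205}{23192} = -9 + \frac{41}{23192} = - \frac{208687}{23192} \approx -8.9982$)
$\left(g + Z\right)^{2} = \left(-655 - \frac{208687}{23192}\right)^{2} = \left(- \frac{15399447}{23192}\right)^{2} = \frac{237142967905809}{537868864}$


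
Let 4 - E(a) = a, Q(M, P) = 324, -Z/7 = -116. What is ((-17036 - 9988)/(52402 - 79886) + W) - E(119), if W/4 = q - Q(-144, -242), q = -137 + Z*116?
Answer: 2576899725/6871 ≈ 3.7504e+5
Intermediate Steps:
Z = 812 (Z = -7*(-116) = 812)
q = 94055 (q = -137 + 812*116 = -137 + 94192 = 94055)
E(a) = 4 - a
W = 374924 (W = 4*(94055 - 1*324) = 4*(94055 - 324) = 4*93731 = 374924)
((-17036 - 9988)/(52402 - 79886) + W) - E(119) = ((-17036 - 9988)/(52402 - 79886) + 374924) - (4 - 1*119) = (-27024/(-27484) + 374924) - (4 - 119) = (-27024*(-1/27484) + 374924) - 1*(-115) = (6756/6871 + 374924) + 115 = 2576109560/6871 + 115 = 2576899725/6871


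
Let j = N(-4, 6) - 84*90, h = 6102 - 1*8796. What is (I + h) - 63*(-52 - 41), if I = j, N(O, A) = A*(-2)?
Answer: -4407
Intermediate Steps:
N(O, A) = -2*A
h = -2694 (h = 6102 - 8796 = -2694)
j = -7572 (j = -2*6 - 84*90 = -12 - 7560 = -7572)
I = -7572
(I + h) - 63*(-52 - 41) = (-7572 - 2694) - 63*(-52 - 41) = -10266 - 63*(-93) = -10266 + 5859 = -4407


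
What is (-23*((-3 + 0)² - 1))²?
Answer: 33856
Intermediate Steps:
(-23*((-3 + 0)² - 1))² = (-23*((-3)² - 1))² = (-23*(9 - 1))² = (-23*8)² = (-184)² = 33856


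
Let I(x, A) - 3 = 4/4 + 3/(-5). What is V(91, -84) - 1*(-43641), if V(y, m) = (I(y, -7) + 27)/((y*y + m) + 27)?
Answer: 224314759/5140 ≈ 43641.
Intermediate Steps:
I(x, A) = 17/5 (I(x, A) = 3 + (4/4 + 3/(-5)) = 3 + (4*(1/4) + 3*(-1/5)) = 3 + (1 - 3/5) = 3 + 2/5 = 17/5)
V(y, m) = 152/(5*(27 + m + y**2)) (V(y, m) = (17/5 + 27)/((y*y + m) + 27) = 152/(5*((y**2 + m) + 27)) = 152/(5*((m + y**2) + 27)) = 152/(5*(27 + m + y**2)))
V(91, -84) - 1*(-43641) = 152/(5*(27 - 84 + 91**2)) - 1*(-43641) = 152/(5*(27 - 84 + 8281)) + 43641 = (152/5)/8224 + 43641 = (152/5)*(1/8224) + 43641 = 19/5140 + 43641 = 224314759/5140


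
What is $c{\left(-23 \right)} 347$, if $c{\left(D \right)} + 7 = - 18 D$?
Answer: $141229$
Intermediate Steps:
$c{\left(D \right)} = -7 - 18 D$
$c{\left(-23 \right)} 347 = \left(-7 - -414\right) 347 = \left(-7 + 414\right) 347 = 407 \cdot 347 = 141229$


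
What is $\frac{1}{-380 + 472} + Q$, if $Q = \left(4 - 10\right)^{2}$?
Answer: $\frac{3313}{92} \approx 36.011$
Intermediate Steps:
$Q = 36$ ($Q = \left(-6\right)^{2} = 36$)
$\frac{1}{-380 + 472} + Q = \frac{1}{-380 + 472} + 36 = \frac{1}{92} + 36 = \frac{3313}{92}$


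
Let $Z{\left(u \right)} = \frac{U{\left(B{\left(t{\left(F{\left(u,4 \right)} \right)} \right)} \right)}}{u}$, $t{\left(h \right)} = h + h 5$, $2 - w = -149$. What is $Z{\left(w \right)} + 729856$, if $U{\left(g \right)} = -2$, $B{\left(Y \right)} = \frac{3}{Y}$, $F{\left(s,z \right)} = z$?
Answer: $\frac{110208254}{151} \approx 7.2986 \cdot 10^{5}$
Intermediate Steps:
$w = 151$ ($w = 2 - -149 = 2 + 149 = 151$)
$t{\left(h \right)} = 6 h$ ($t{\left(h \right)} = h + 5 h = 6 h$)
$Z{\left(u \right)} = - \frac{2}{u}$
$Z{\left(w \right)} + 729856 = - \frac{2}{151} + 729856 = \frac{110208254}{151}$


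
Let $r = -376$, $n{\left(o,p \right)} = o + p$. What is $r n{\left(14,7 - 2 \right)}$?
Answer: $-7144$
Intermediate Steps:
$r n{\left(14,7 - 2 \right)} = - 376 \left(14 + \left(7 - 2\right)\right) = - 376 \left(14 + 5\right) = \left(-376\right) 19 = -7144$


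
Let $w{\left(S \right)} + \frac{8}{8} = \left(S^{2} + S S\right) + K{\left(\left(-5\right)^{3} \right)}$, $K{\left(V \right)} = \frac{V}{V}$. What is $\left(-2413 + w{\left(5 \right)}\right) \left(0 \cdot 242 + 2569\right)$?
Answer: $-6070547$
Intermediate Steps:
$K{\left(V \right)} = 1$
$w{\left(S \right)} = 2 S^{2}$ ($w{\left(S \right)} = -1 + \left(\left(S^{2} + S S\right) + 1\right) = -1 + \left(\left(S^{2} + S^{2}\right) + 1\right) = -1 + \left(2 S^{2} + 1\right) = -1 + \left(1 + 2 S^{2}\right) = 2 S^{2}$)
$\left(-2413 + w{\left(5 \right)}\right) \left(0 \cdot 242 + 2569\right) = \left(-2413 + 2 \cdot 5^{2}\right) \left(0 \cdot 242 + 2569\right) = \left(-2413 + 2 \cdot 25\right) \left(0 + 2569\right) = \left(-2413 + 50\right) 2569 = \left(-2363\right) 2569 = -6070547$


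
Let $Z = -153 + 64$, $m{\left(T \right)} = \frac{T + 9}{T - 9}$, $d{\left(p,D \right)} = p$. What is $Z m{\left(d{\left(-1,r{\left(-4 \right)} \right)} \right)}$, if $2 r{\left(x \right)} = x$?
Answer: $\frac{356}{5} \approx 71.2$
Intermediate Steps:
$r{\left(x \right)} = \frac{x}{2}$
$m{\left(T \right)} = \frac{9 + T}{-9 + T}$
$Z = -89$
$Z m{\left(d{\left(-1,r{\left(-4 \right)} \right)} \right)} = - 89 \frac{9 - 1}{-9 - 1} = - 89 \frac{1}{-10} \cdot 8 = - 89 \left(\left(- \frac{1}{10}\right) 8\right) = \left(-89\right) \left(- \frac{4}{5}\right) = \frac{356}{5}$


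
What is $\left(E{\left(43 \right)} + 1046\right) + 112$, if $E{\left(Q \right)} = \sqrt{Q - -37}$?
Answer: $1158 + 4 \sqrt{5} \approx 1166.9$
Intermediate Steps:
$E{\left(Q \right)} = \sqrt{37 + Q}$ ($E{\left(Q \right)} = \sqrt{Q + 37} = \sqrt{37 + Q}$)
$\left(E{\left(43 \right)} + 1046\right) + 112 = \left(\sqrt{37 + 43} + 1046\right) + 112 = \left(\sqrt{80} + 1046\right) + 112 = \left(4 \sqrt{5} + 1046\right) + 112 = \left(1046 + 4 \sqrt{5}\right) + 112 = 1158 + 4 \sqrt{5}$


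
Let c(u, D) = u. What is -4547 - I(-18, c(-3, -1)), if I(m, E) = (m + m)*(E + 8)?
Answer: -4367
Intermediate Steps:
I(m, E) = 2*m*(8 + E) (I(m, E) = (2*m)*(8 + E) = 2*m*(8 + E))
-4547 - I(-18, c(-3, -1)) = -4547 - 2*(-18)*(8 - 3) = -4547 - 2*(-18)*5 = -4547 - 1*(-180) = -4547 + 180 = -4367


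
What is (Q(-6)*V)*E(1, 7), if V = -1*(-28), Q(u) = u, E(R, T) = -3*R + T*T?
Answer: -7728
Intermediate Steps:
E(R, T) = T**2 - 3*R (E(R, T) = -3*R + T**2 = T**2 - 3*R)
V = 28
(Q(-6)*V)*E(1, 7) = (-6*28)*(7**2 - 3*1) = -168*(49 - 3) = -168*46 = -7728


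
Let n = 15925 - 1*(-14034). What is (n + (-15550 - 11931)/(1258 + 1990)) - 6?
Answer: 97259863/3248 ≈ 29945.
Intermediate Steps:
n = 29959 (n = 15925 + 14034 = 29959)
(n + (-15550 - 11931)/(1258 + 1990)) - 6 = (29959 + (-15550 - 11931)/(1258 + 1990)) - 6 = (29959 - 27481/3248) - 6 = 97279351/3248 - 6 = 97259863/3248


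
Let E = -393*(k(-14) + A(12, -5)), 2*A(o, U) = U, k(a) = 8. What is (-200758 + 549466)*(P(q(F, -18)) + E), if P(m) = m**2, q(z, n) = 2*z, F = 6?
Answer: -703518390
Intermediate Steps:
A(o, U) = U/2
E = -4323/2 (E = -393*(8 + (1/2)*(-5)) = -393*(8 - 5/2) = -393*11/2 = -4323/2 ≈ -2161.5)
(-200758 + 549466)*(P(q(F, -18)) + E) = (-200758 + 549466)*((2*6)**2 - 4323/2) = 348708*(12**2 - 4323/2) = 348708*(144 - 4323/2) = 348708*(-4035/2) = -703518390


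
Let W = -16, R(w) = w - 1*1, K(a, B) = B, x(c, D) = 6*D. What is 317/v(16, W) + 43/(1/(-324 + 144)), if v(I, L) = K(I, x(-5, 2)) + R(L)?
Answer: -39017/5 ≈ -7803.4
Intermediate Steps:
R(w) = -1 + w (R(w) = w - 1 = -1 + w)
v(I, L) = 11 + L (v(I, L) = 6*2 + (-1 + L) = 12 + (-1 + L) = 11 + L)
317/v(16, W) + 43/(1/(-324 + 144)) = 317/(11 - 16) + 43/(1/(-324 + 144)) = 317/(-5) + 43/(1/(-180)) = 317*(-⅕) + 43/(-1/180) = -317/5 + 43*(-180) = -317/5 - 7740 = -39017/5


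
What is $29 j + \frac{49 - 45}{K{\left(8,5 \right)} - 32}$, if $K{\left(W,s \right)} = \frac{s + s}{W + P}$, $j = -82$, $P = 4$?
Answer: $- \frac{444710}{187} \approx -2378.1$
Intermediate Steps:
$K{\left(W,s \right)} = \frac{2 s}{4 + W}$ ($K{\left(W,s \right)} = \frac{s + s}{W + 4} = \frac{2 s}{4 + W}$)
$29 j + \frac{49 - 45}{K{\left(8,5 \right)} - 32} = 29 \left(-82\right) + \frac{49 - 45}{2 \cdot 5 \frac{1}{4 + 8} - 32} = -2378 + \frac{4}{2 \cdot 5 \cdot \frac{1}{12} - 32} = -2378 + \frac{4}{\frac{5}{6} - 32} = -2378 + \frac{4}{- \frac{187}{6}} = -2378 + 4 \left(- \frac{6}{187}\right) = -2378 - \frac{24}{187} = - \frac{444710}{187}$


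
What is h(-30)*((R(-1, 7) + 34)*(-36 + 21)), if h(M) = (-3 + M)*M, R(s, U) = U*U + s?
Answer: -1217700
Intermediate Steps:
R(s, U) = s + U**2 (R(s, U) = U**2 + s = s + U**2)
h(M) = M*(-3 + M)
h(-30)*((R(-1, 7) + 34)*(-36 + 21)) = (-30*(-3 - 30))*(((-1 + 7**2) + 34)*(-36 + 21)) = (-30*(-33))*(((-1 + 49) + 34)*(-15)) = 990*((48 + 34)*(-15)) = 990*(82*(-15)) = 990*(-1230) = -1217700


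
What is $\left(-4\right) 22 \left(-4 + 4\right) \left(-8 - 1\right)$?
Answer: $0$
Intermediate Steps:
$\left(-4\right) 22 \left(-4 + 4\right) \left(-8 - 1\right) = - 88 \cdot 0 \left(-9\right) = \left(-88\right) 0 = 0$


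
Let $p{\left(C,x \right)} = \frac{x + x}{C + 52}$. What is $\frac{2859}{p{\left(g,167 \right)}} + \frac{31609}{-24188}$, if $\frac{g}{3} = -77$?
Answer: $- \frac{6194516237}{4039396} \approx -1533.5$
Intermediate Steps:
$g = -231$ ($g = 3 \left(-77\right) = -231$)
$p{\left(C,x \right)} = \frac{2 x}{52 + C}$
$\frac{2859}{p{\left(g,167 \right)}} + \frac{31609}{-24188} = \frac{2859}{2 \cdot 167 \frac{1}{52 - 231}} + \frac{31609}{-24188} = \frac{2859}{2 \cdot 167 \frac{1}{-179}} + 31609 \left(- \frac{1}{24188}\right) = \frac{2859}{2 \cdot 167 \left(- \frac{1}{179}\right)} - \frac{31609}{24188} = \frac{2859}{- \frac{334}{179}} - \frac{31609}{24188} = 2859 \left(- \frac{179}{334}\right) - \frac{31609}{24188} = - \frac{511761}{334} - \frac{31609}{24188} = - \frac{6194516237}{4039396}$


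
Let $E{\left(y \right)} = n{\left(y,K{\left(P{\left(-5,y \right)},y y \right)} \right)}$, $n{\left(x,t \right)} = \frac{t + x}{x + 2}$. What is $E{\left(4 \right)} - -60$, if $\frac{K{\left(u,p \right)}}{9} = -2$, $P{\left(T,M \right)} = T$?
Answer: $\frac{173}{3} \approx 57.667$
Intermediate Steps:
$K{\left(u,p \right)} = -18$ ($K{\left(u,p \right)} = 9 \left(-2\right) = -18$)
$n{\left(x,t \right)} = \frac{t + x}{2 + x}$
$E{\left(y \right)} = \frac{-18 + y}{2 + y}$
$E{\left(4 \right)} - -60 = \frac{-18 + 4}{2 + 4} - -60 = \frac{1}{6} \left(-14\right) + 60 = - \frac{7}{3} + 60 = \frac{173}{3}$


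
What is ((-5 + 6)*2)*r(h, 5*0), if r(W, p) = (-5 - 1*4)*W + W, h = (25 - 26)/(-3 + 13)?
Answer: 8/5 ≈ 1.6000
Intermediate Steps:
h = -⅒ (h = -1/10 = -1*⅒ = -⅒ ≈ -0.10000)
r(W, p) = -8*W (r(W, p) = (-5 - 4)*W + W = -9*W + W = -8*W)
((-5 + 6)*2)*r(h, 5*0) = ((-5 + 6)*2)*(-8*(-⅒)) = (1*2)*(⅘) = 2*(⅘) = 8/5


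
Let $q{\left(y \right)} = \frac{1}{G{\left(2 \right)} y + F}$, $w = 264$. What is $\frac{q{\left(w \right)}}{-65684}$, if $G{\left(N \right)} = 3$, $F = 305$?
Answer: $- \frac{1}{72055348} \approx -1.3878 \cdot 10^{-8}$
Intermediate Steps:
$q{\left(y \right)} = \frac{1}{305 + 3 y}$ ($q{\left(y \right)} = \frac{1}{3 y + 305} = \frac{1}{305 + 3 y}$)
$\frac{q{\left(w \right)}}{-65684} = \frac{1}{\left(305 + 3 \cdot 264\right) \left(-65684\right)} = \frac{1}{305 + 792} \left(- \frac{1}{65684}\right) = \frac{1}{1097} \left(- \frac{1}{65684}\right) = - \frac{1}{72055348}$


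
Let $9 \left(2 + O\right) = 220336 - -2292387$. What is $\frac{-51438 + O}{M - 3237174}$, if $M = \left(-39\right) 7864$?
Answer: $- \frac{2049763}{31894830} \approx -0.064266$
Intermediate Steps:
$O = \frac{2512705}{9}$ ($O = -2 + \frac{220336 - -2292387}{9} = -2 + \frac{220336 + 2292387}{9} = -2 + \frac{1}{9} \cdot 2512723 = -2 + \frac{2512723}{9} = \frac{2512705}{9} \approx 2.7919 \cdot 10^{5}$)
$M = -306696$
$\frac{-51438 + O}{M - 3237174} = \frac{-51438 + \frac{2512705}{9}}{-306696 - 3237174} = \frac{2049763}{9 \left(-306696 - 3237174\right)} = \frac{2049763}{9 \left(-3543870\right)} = \frac{2049763}{9} \left(- \frac{1}{3543870}\right) = - \frac{2049763}{31894830}$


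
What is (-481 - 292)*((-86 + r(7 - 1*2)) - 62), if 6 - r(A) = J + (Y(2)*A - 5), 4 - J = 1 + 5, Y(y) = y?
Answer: 112085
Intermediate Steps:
J = -2 (J = 4 - (1 + 5) = 4 - 1*6 = 4 - 6 = -2)
r(A) = 13 - 2*A (r(A) = 6 - (-2 + (2*A - 5)) = 6 - (-2 + (-5 + 2*A)) = 6 - (-7 + 2*A) = 6 + (7 - 2*A) = 13 - 2*A)
(-481 - 292)*((-86 + r(7 - 1*2)) - 62) = (-481 - 292)*((-86 + (13 - 2*(7 - 1*2))) - 62) = -773*((-86 + (13 - 2*(7 - 2))) - 62) = -773*((-86 + (13 - 2*5)) - 62) = -773*((-86 + (13 - 10)) - 62) = -773*((-86 + 3) - 62) = -773*(-83 - 62) = -773*(-145) = 112085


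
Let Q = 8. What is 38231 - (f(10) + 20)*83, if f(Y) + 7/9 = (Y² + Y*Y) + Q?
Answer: 174344/9 ≈ 19372.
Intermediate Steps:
f(Y) = 65/9 + 2*Y² (f(Y) = -7/9 + ((Y² + Y*Y) + 8) = -7/9 + ((Y² + Y²) + 8) = -7/9 + (2*Y² + 8) = -7/9 + (8 + 2*Y²) = 65/9 + 2*Y²)
38231 - (f(10) + 20)*83 = 38231 - ((65/9 + 2*10²) + 20)*83 = 38231 - ((65/9 + 2*100) + 20)*83 = 38231 - ((65/9 + 200) + 20)*83 = 38231 - (1865/9 + 20)*83 = 38231 - 2045*83/9 = 38231 - 1*169735/9 = 38231 - 169735/9 = 174344/9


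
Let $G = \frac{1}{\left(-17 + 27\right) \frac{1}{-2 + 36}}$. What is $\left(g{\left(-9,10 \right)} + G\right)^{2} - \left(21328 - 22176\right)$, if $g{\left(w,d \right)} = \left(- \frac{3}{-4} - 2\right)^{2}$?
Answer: $\frac{5584809}{6400} \approx 872.63$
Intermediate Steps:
$g{\left(w,d \right)} = \frac{25}{16}$ ($g{\left(w,d \right)} = \left(\left(-3\right) \left(- \frac{1}{4}\right) - 2\right)^{2} = \left(\frac{3}{4} - 2\right)^{2} = \left(- \frac{5}{4}\right)^{2} = \frac{25}{16}$)
$G = \frac{17}{5}$ ($G = \frac{1}{10 \cdot \frac{1}{34}} = \frac{1}{\frac{5}{17}} = \frac{17}{5} \approx 3.4$)
$\left(g{\left(-9,10 \right)} + G\right)^{2} - \left(21328 - 22176\right) = \left(\frac{25}{16} + \frac{17}{5}\right)^{2} - \left(21328 - 22176\right) = \left(\frac{397}{80}\right)^{2} - \left(21328 - 22176\right) = \frac{157609}{6400} - -848 = \frac{157609}{6400} + 848 = \frac{5584809}{6400}$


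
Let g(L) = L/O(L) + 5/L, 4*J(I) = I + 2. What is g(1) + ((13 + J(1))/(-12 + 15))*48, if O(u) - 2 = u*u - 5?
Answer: 449/2 ≈ 224.50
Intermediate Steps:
O(u) = -3 + u**2 (O(u) = 2 + (u*u - 5) = 2 + (u**2 - 5) = 2 + (-5 + u**2) = -3 + u**2)
J(I) = 1/2 + I/4 (J(I) = (I + 2)/4 = (2 + I)/4 = 1/2 + I/4)
g(L) = 5/L + L/(-3 + L**2) (g(L) = L/(-3 + L**2) + 5/L = 5/L + L/(-3 + L**2))
g(1) + ((13 + J(1))/(-12 + 15))*48 = 3*(-5 + 2*1**2)/(1*(-3 + 1**2)) + ((13 + (1/2 + (1/4)*1))/(-12 + 15))*48 = 3*1*(-5 + 2*1)/(-3 + 1) + ((13 + (1/2 + 1/4))/3)*48 = 3*1*(-5 + 2)/(-2) + ((13 + 3/4)*(1/3))*48 = 3*1*(-1/2)*(-3) + ((55/4)*(1/3))*48 = 9/2 + (55/12)*48 = 9/2 + 220 = 449/2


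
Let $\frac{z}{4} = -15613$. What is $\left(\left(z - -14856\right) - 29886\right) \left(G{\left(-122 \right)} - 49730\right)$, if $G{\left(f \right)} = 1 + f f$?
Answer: $2699860290$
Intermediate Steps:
$z = -62452$ ($z = 4 \left(-15613\right) = -62452$)
$G{\left(f \right)} = 1 + f^{2}$
$\left(\left(z - -14856\right) - 29886\right) \left(G{\left(-122 \right)} - 49730\right) = \left(\left(-62452 - -14856\right) - 29886\right) \left(\left(1 + \left(-122\right)^{2}\right) - 49730\right) = \left(\left(-62452 + 14856\right) - 29886\right) \left(\left(1 + 14884\right) - 49730\right) = \left(-47596 - 29886\right) \left(14885 - 49730\right) = \left(-77482\right) \left(-34845\right) = 2699860290$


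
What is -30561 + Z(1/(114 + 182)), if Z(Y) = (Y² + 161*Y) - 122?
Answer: -2688274071/87616 ≈ -30682.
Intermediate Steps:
Z(Y) = -122 + Y² + 161*Y
-30561 + Z(1/(114 + 182)) = -30561 + (-122 + (1/(114 + 182))² + 161/(114 + 182)) = -30561 + (-122 + (1/296)² + 161/296) = -30561 + (-122 + (1/296)² + 161*(1/296)) = -30561 + (-122 + 1/87616 + 161/296) = -30561 - 10641495/87616 = -2688274071/87616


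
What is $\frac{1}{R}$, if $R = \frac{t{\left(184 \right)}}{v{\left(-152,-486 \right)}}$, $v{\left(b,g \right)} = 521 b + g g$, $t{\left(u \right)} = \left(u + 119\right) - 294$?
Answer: $\frac{157004}{9} \approx 17445.0$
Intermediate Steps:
$t{\left(u \right)} = -175 + u$ ($t{\left(u \right)} = \left(119 + u\right) - 294 = -175 + u$)
$v{\left(b,g \right)} = g^{2} + 521 b$ ($v{\left(b,g \right)} = 521 b + g^{2} = g^{2} + 521 b$)
$R = \frac{9}{157004}$ ($R = \frac{-175 + 184}{\left(-486\right)^{2} + 521 \left(-152\right)} = \frac{9}{236196 - 79192} = \frac{9}{157004} \approx 5.7323 \cdot 10^{-5}$)
$\frac{1}{R} = \frac{1}{\frac{9}{157004}} = \frac{157004}{9}$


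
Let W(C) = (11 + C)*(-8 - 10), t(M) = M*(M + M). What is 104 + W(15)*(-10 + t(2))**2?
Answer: -1768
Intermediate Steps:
t(M) = 2*M**2 (t(M) = M*(2*M) = 2*M**2)
W(C) = -198 - 18*C (W(C) = (11 + C)*(-18) = -198 - 18*C)
104 + W(15)*(-10 + t(2))**2 = 104 + (-198 - 18*15)*(-10 + 2*2**2)**2 = 104 + (-198 - 270)*(-10 + 2*4)**2 = 104 - 468*(-10 + 8)**2 = 104 - 468*(-2)**2 = 104 - 468*4 = 104 - 1872 = -1768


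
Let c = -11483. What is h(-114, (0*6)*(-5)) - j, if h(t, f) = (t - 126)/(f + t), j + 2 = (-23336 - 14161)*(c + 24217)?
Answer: 9072249240/19 ≈ 4.7749e+8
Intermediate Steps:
j = -477486800 (j = -2 + (-23336 - 14161)*(-11483 + 24217) = -2 - 37497*12734 = -2 - 477486798 = -477486800)
h(t, f) = (-126 + t)/(f + t)
h(-114, (0*6)*(-5)) - j = (-126 - 114)/((0*6)*(-5) - 114) - 1*(-477486800) = -240/(0*(-5) - 114) + 477486800 = -240/(0 - 114) + 477486800 = -240/(-114) + 477486800 = -1/114*(-240) + 477486800 = 40/19 + 477486800 = 9072249240/19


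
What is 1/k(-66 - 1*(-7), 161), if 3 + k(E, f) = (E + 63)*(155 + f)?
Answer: 1/1261 ≈ 0.00079302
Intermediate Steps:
k(E, f) = -3 + (63 + E)*(155 + f) (k(E, f) = -3 + (E + 63)*(155 + f) = -3 + (63 + E)*(155 + f))
1/k(-66 - 1*(-7), 161) = 1/(9762 + 63*161 + 155*(-66 - 1*(-7)) + (-66 - 1*(-7))*161) = 1/(9762 + 10143 + 155*(-66 + 7) + (-66 + 7)*161) = 1/(9762 + 10143 + 155*(-59) - 59*161) = 1/(9762 + 10143 - 9145 - 9499) = 1/1261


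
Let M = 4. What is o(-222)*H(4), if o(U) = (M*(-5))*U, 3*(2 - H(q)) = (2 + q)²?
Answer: -44400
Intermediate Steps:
H(q) = 2 - (2 + q)²/3
o(U) = -20*U (o(U) = (4*(-5))*U = -20*U)
o(-222)*H(4) = (-20*(-222))*(2 - (2 + 4)²/3) = 4440*(2 - ⅓*6²) = 4440*(2 - ⅓*36) = 4440*(2 - 12) = 4440*(-10) = -44400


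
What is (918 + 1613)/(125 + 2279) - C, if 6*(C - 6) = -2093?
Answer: 2480107/7212 ≈ 343.89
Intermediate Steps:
C = -2057/6 (C = 6 + (⅙)*(-2093) = 6 - 2093/6 = -2057/6 ≈ -342.83)
(918 + 1613)/(125 + 2279) - C = (918 + 1613)/(125 + 2279) - 1*(-2057/6) = 2531/2404 + 2057/6 = 2480107/7212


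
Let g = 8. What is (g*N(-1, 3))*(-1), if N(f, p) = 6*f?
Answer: 48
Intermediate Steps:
(g*N(-1, 3))*(-1) = (8*(6*(-1)))*(-1) = (8*(-6))*(-1) = -48*(-1) = 48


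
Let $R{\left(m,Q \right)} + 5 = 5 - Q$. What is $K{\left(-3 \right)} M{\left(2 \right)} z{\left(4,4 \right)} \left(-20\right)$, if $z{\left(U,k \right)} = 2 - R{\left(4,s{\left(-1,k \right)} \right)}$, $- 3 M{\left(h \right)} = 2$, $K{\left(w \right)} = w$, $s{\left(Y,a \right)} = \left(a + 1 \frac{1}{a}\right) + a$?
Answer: $-410$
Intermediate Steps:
$s{\left(Y,a \right)} = \frac{1}{a} + 2 a$ ($s{\left(Y,a \right)} = \left(a + \frac{1}{a}\right) + a = \frac{1}{a} + 2 a$)
$R{\left(m,Q \right)} = - Q$ ($R{\left(m,Q \right)} = -5 - \left(-5 + Q\right) = - Q$)
$M{\left(h \right)} = - \frac{2}{3}$ ($M{\left(h \right)} = \left(- \frac{1}{3}\right) 2 = - \frac{2}{3}$)
$z{\left(U,k \right)} = 2 + \frac{1}{k} + 2 k$ ($z{\left(U,k \right)} = 2 - - (\frac{1}{k} + 2 k) = 2 - \left(- \frac{1}{k} - 2 k\right) = 2 + \left(\frac{1}{k} + 2 k\right) = 2 + \frac{1}{k} + 2 k$)
$K{\left(-3 \right)} M{\left(2 \right)} z{\left(4,4 \right)} \left(-20\right) = \left(-3\right) \left(- \frac{2}{3}\right) \left(2 + \frac{1}{4} + 2 \cdot 4\right) \left(-20\right) = 2 \left(2 + \frac{1}{4} + 8\right) \left(-20\right) = 2 \cdot \frac{41}{4} \left(-20\right) = \frac{41}{2} \left(-20\right) = -410$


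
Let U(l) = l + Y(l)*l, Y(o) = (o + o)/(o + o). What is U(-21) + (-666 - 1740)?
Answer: -2448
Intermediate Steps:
Y(o) = 1 (Y(o) = (2*o)/((2*o)) = (2*o)*(1/(2*o)) = 1)
U(l) = 2*l (U(l) = l + 1*l = l + l = 2*l)
U(-21) + (-666 - 1740) = 2*(-21) + (-666 - 1740) = -42 - 2406 = -2448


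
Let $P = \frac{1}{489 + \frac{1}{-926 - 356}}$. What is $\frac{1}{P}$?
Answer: $\frac{626897}{1282} \approx 489.0$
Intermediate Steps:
$P = \frac{1282}{626897}$ ($P = \frac{1}{489 + \frac{1}{-1282}} = \frac{1}{489 - \frac{1}{1282}} = \frac{1}{\frac{626897}{1282}} = \frac{1282}{626897} \approx 0.002045$)
$\frac{1}{P} = \frac{1}{\frac{1282}{626897}} = \frac{626897}{1282}$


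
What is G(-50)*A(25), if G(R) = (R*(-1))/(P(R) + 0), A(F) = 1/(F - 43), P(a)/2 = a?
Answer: 1/36 ≈ 0.027778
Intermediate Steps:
P(a) = 2*a
A(F) = 1/(-43 + F)
G(R) = -½ (G(R) = (R*(-1))/(2*R + 0) = (-R)/((2*R)) = (-R)*(1/(2*R)) = -½)
G(-50)*A(25) = -1/(2*(-43 + 25)) = -½/(-18) = -½*(-1/18) = 1/36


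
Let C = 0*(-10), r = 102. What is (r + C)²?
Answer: 10404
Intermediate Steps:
C = 0
(r + C)² = (102 + 0)² = 102² = 10404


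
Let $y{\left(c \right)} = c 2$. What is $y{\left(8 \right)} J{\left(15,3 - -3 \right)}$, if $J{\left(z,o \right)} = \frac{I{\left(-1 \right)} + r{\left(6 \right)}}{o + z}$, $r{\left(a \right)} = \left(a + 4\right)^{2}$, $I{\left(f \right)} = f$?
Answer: $\frac{528}{7} \approx 75.429$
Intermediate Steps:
$y{\left(c \right)} = 2 c$
$r{\left(a \right)} = \left(4 + a\right)^{2}$
$J{\left(z,o \right)} = \frac{99}{o + z}$ ($J{\left(z,o \right)} = \frac{-1 + \left(4 + 6\right)^{2}}{o + z} = \frac{-1 + 10^{2}}{o + z} = \frac{-1 + 100}{o + z} = \frac{99}{o + z}$)
$y{\left(8 \right)} J{\left(15,3 - -3 \right)} = 2 \cdot 8 \frac{99}{\left(3 - -3\right) + 15} = 16 \frac{99}{\left(3 + 3\right) + 15} = 16 \frac{99}{6 + 15} = 16 \cdot \frac{99}{21} = 16 \cdot 99 \cdot \frac{1}{21} = 16 \cdot \frac{33}{7} = \frac{528}{7}$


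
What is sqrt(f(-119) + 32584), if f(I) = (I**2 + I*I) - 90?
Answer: 4*sqrt(3801) ≈ 246.61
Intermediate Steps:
f(I) = -90 + 2*I**2 (f(I) = (I**2 + I**2) - 90 = 2*I**2 - 90 = -90 + 2*I**2)
sqrt(f(-119) + 32584) = sqrt((-90 + 2*(-119)**2) + 32584) = sqrt((-90 + 2*14161) + 32584) = sqrt((-90 + 28322) + 32584) = sqrt(28232 + 32584) = sqrt(60816) = 4*sqrt(3801)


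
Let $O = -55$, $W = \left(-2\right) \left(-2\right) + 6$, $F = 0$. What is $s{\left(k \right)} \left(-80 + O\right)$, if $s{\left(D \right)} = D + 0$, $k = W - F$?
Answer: $-1350$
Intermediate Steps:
$W = 10$ ($W = 4 + 6 = 10$)
$k = 10$ ($k = 10 - 0 = 10 + 0 = 10$)
$s{\left(D \right)} = D$
$s{\left(k \right)} \left(-80 + O\right) = 10 \left(-80 - 55\right) = 10 \left(-135\right) = -1350$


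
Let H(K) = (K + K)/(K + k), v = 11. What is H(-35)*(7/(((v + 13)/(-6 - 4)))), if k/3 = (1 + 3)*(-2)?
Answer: -1225/354 ≈ -3.4605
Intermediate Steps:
k = -24 (k = 3*((1 + 3)*(-2)) = 3*(4*(-2)) = 3*(-8) = -24)
H(K) = 2*K/(-24 + K) (H(K) = (K + K)/(K - 24) = (2*K)/(-24 + K) = 2*K/(-24 + K))
H(-35)*(7/(((v + 13)/(-6 - 4)))) = (2*(-35)/(-24 - 35))*(7/(((11 + 13)/(-6 - 4)))) = (2*(-35)/(-59))*(7/((24/(-10)))) = (2*(-35)*(-1/59))*(7/((24*(-1/10)))) = 70*(7/(-12/5))/59 = 70*(7*(-5/12))/59 = (70/59)*(-35/12) = -1225/354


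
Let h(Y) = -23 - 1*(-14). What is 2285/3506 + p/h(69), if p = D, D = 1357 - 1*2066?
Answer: 2506319/31554 ≈ 79.430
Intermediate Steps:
h(Y) = -9 (h(Y) = -23 + 14 = -9)
D = -709 (D = 1357 - 2066 = -709)
p = -709
2285/3506 + p/h(69) = 2285/3506 - 709/(-9) = 2285*(1/3506) - 709*(-⅑) = 2285/3506 + 709/9 = 2506319/31554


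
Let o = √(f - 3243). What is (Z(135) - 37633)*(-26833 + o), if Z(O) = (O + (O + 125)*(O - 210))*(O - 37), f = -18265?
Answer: 51932668699 - 3870806*I*√5377 ≈ 5.1933e+10 - 2.8384e+8*I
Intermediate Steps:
Z(O) = (-37 + O)*(O + (-210 + O)*(125 + O)) (Z(O) = (O + (125 + O)*(-210 + O))*(-37 + O) = (O + (-210 + O)*(125 + O))*(-37 + O) = (-37 + O)*(O + (-210 + O)*(125 + O)))
o = 2*I*√5377 (o = √(-18265 - 3243) = √(-21508) = 2*I*√5377 ≈ 146.66*I)
(Z(135) - 37633)*(-26833 + o) = ((971250 + 135³ - 23142*135 - 121*135²) - 37633)*(-26833 + 2*I*√5377) = ((971250 + 2460375 - 3124170 - 121*18225) - 37633)*(-26833 + 2*I*√5377) = ((971250 + 2460375 - 3124170 - 2205225) - 37633)*(-26833 + 2*I*√5377) = (-1897770 - 37633)*(-26833 + 2*I*√5377) = -1935403*(-26833 + 2*I*√5377) = 51932668699 - 3870806*I*√5377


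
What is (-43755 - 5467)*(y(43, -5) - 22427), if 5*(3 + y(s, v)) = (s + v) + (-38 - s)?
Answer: 5522363846/5 ≈ 1.1045e+9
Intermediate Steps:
y(s, v) = -53/5 + v/5 (y(s, v) = -3 + ((s + v) + (-38 - s))/5 = -3 + (-38 + v)/5 = -3 + (-38/5 + v/5) = -53/5 + v/5)
(-43755 - 5467)*(y(43, -5) - 22427) = (-43755 - 5467)*((-53/5 + (⅕)*(-5)) - 22427) = -49222*((-53/5 - 1) - 22427) = -49222*(-58/5 - 22427) = -49222*(-112193/5) = 5522363846/5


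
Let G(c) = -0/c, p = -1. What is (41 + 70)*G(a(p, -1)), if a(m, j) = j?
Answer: 0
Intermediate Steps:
G(c) = 0 (G(c) = -1*0 = 0)
(41 + 70)*G(a(p, -1)) = (41 + 70)*0 = 111*0 = 0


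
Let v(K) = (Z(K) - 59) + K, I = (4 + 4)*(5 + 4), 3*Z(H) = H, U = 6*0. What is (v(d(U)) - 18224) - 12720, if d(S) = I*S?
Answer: -31003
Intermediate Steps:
U = 0
Z(H) = H/3
I = 72 (I = 8*9 = 72)
d(S) = 72*S
v(K) = -59 + 4*K/3 (v(K) = (K/3 - 59) + K = (-59 + K/3) + K = -59 + 4*K/3)
(v(d(U)) - 18224) - 12720 = ((-59 + 4*(72*0)/3) - 18224) - 12720 = ((-59 + (4/3)*0) - 18224) - 12720 = ((-59 + 0) - 18224) - 12720 = (-59 - 18224) - 12720 = -18283 - 12720 = -31003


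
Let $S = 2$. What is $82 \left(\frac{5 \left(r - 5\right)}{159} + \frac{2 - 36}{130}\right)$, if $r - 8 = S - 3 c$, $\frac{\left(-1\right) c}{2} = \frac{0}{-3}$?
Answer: $- \frac{88396}{10335} \approx -8.5531$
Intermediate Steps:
$c = 0$ ($c = - 2 \frac{0}{-3} = - 2 \cdot 0 \left(- \frac{1}{3}\right) = \left(-2\right) 0 = 0$)
$r = 10$ ($r = 8 + \left(2 - 0\right) = 8 + \left(2 + 0\right) = 8 + 2 = 10$)
$82 \left(\frac{5 \left(r - 5\right)}{159} + \frac{2 - 36}{130}\right) = 82 \left(\frac{5 \left(10 - 5\right)}{159} + \frac{2 - 36}{130}\right) = 82 \left(5 \cdot 5 \cdot \frac{1}{159} + \left(2 - 36\right) \frac{1}{130}\right) = 82 \left(25 \cdot \frac{1}{159} - \frac{17}{65}\right) = 82 \left(\frac{25}{159} - \frac{17}{65}\right) = 82 \left(- \frac{1078}{10335}\right) = - \frac{88396}{10335}$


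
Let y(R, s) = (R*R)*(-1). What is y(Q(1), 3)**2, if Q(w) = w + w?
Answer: 16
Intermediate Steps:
Q(w) = 2*w
y(R, s) = -R**2 (y(R, s) = R**2*(-1) = -R**2)
y(Q(1), 3)**2 = (-(2*1)**2)**2 = (-1*2**2)**2 = (-1*4)**2 = (-4)**2 = 16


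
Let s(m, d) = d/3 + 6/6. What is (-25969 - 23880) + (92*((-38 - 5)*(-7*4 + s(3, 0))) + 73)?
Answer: 57036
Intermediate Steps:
s(m, d) = 1 + d/3 (s(m, d) = d*(⅓) + 6*(⅙) = d/3 + 1 = 1 + d/3)
(-25969 - 23880) + (92*((-38 - 5)*(-7*4 + s(3, 0))) + 73) = (-25969 - 23880) + (92*((-38 - 5)*(-7*4 + (1 + (⅓)*0))) + 73) = -49849 + (92*(-43*(-28 + (1 + 0))) + 73) = -49849 + (92*(-43*(-28 + 1)) + 73) = -49849 + (92*(-43*(-27)) + 73) = -49849 + (92*1161 + 73) = -49849 + (106812 + 73) = -49849 + 106885 = 57036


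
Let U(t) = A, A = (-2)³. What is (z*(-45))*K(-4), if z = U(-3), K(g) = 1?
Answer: 360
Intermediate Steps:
A = -8
U(t) = -8
z = -8
(z*(-45))*K(-4) = -8*(-45)*1 = 360*1 = 360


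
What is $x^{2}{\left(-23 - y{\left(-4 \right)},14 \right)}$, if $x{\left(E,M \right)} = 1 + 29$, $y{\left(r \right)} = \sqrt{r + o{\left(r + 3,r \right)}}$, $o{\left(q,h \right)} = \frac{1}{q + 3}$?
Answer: $900$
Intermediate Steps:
$o{\left(q,h \right)} = \frac{1}{3 + q}$
$y{\left(r \right)} = \sqrt{r + \frac{1}{6 + r}}$ ($y{\left(r \right)} = \sqrt{r + \frac{1}{3 + \left(r + 3\right)}} = \sqrt{r + \frac{1}{3 + \left(3 + r\right)}} = \sqrt{r + \frac{1}{6 + r}}$)
$x{\left(E,M \right)} = 30$
$x^{2}{\left(-23 - y{\left(-4 \right)},14 \right)} = 30^{2} = 900$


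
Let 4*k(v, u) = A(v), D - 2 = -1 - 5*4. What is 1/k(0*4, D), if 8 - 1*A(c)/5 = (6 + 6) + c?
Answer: -⅕ ≈ -0.20000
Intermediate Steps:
D = -19 (D = 2 + (-1 - 5*4) = 2 + (-1 - 20) = 2 - 21 = -19)
A(c) = -20 - 5*c (A(c) = 40 - 5*((6 + 6) + c) = 40 - 5*(12 + c) = 40 + (-60 - 5*c) = -20 - 5*c)
k(v, u) = -5 - 5*v/4 (k(v, u) = (-20 - 5*v)/4 = -5 - 5*v/4)
1/k(0*4, D) = 1/(-5 - 0*4) = 1/(-5 - 5/4*0) = 1/(-5 + 0) = 1/(-5) = -⅕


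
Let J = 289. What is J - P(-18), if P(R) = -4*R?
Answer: 217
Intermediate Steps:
J - P(-18) = 289 - (-4)*(-18) = 289 - 1*72 = 289 - 72 = 217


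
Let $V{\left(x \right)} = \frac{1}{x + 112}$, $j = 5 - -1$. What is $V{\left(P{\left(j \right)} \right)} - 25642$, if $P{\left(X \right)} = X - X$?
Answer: $- \frac{2871903}{112} \approx -25642.0$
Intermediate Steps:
$j = 6$ ($j = 5 + 1 = 6$)
$P{\left(X \right)} = 0$
$V{\left(x \right)} = \frac{1}{112 + x}$
$V{\left(P{\left(j \right)} \right)} - 25642 = \frac{1}{112 + 0} - 25642 = \frac{1}{112} - 25642 = - \frac{2871903}{112}$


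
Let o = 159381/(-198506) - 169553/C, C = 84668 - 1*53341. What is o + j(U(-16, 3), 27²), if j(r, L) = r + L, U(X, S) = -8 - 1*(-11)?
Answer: 4513363125779/6218597462 ≈ 725.79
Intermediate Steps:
C = 31327 (C = 84668 - 53341 = 31327)
o = -38650216405/6218597462 (o = 159381/(-198506) - 169553/31327 = 159381*(-1/198506) - 169553*1/31327 = -159381/198506 - 169553/31327 = -38650216405/6218597462 ≈ -6.2153)
U(X, S) = 3 (U(X, S) = -8 + 11 = 3)
j(r, L) = L + r
o + j(U(-16, 3), 27²) = -38650216405/6218597462 + (27² + 3) = -38650216405/6218597462 + (729 + 3) = -38650216405/6218597462 + 732 = 4513363125779/6218597462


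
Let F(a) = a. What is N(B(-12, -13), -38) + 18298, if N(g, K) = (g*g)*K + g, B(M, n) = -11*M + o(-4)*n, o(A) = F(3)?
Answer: -310271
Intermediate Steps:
o(A) = 3
B(M, n) = -11*M + 3*n
N(g, K) = g + K*g² (N(g, K) = g²*K + g = K*g² + g = g + K*g²)
N(B(-12, -13), -38) + 18298 = (-11*(-12) + 3*(-13))*(1 - 38*(-11*(-12) + 3*(-13))) + 18298 = (132 - 39)*(1 - 38*(132 - 39)) + 18298 = 93*(1 - 38*93) + 18298 = 93*(1 - 3534) + 18298 = 93*(-3533) + 18298 = -328569 + 18298 = -310271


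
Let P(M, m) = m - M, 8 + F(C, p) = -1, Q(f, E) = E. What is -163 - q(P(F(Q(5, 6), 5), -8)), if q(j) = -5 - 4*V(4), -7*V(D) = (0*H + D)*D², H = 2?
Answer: -1362/7 ≈ -194.57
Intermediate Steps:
F(C, p) = -9 (F(C, p) = -8 - 1 = -9)
V(D) = -D³/7 (V(D) = -(0*2 + D)*D²/7 = -(0 + D)*D²/7 = -D*D²/7 = -D³/7)
q(j) = 221/7 (q(j) = -5 - (-4)*4³/7 = -5 - (-4)*64/7 = -5 - 4*(-64/7) = -5 + 256/7 = 221/7)
-163 - q(P(F(Q(5, 6), 5), -8)) = -163 - 1*221/7 = -163 - 221/7 = -1362/7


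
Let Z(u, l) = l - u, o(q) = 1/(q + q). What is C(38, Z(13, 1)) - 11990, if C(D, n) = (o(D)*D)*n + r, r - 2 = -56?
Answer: -12050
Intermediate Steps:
r = -54 (r = 2 - 56 = -54)
o(q) = 1/(2*q)
C(D, n) = -54 + n/2 (C(D, n) = ((1/(2*D))*D)*n - 54 = n/2 - 54 = -54 + n/2)
C(38, Z(13, 1)) - 11990 = (-54 + (1 - 1*13)/2) - 11990 = (-54 + (1 - 13)/2) - 11990 = (-54 + (1/2)*(-12)) - 11990 = (-54 - 6) - 11990 = -60 - 11990 = -12050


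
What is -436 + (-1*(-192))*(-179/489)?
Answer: -82524/163 ≈ -506.28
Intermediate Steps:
-436 + (-1*(-192))*(-179/489) = -436 + 192*(-179*1/489) = -436 + 192*(-179/489) = -436 - 11456/163 = -82524/163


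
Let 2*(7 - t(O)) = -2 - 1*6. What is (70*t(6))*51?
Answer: 39270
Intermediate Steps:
t(O) = 11 (t(O) = 7 - (-2 - 1*6)/2 = 7 - (-2 - 6)/2 = 7 - 1/2*(-8) = 7 + 4 = 11)
(70*t(6))*51 = (70*11)*51 = 770*51 = 39270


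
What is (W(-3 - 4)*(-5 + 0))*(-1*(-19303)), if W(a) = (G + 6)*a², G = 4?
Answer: -47292350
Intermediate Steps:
W(a) = 10*a² (W(a) = (4 + 6)*a² = 10*a²)
(W(-3 - 4)*(-5 + 0))*(-1*(-19303)) = ((10*(-3 - 4)²)*(-5 + 0))*(-1*(-19303)) = ((10*(-7)²)*(-5))*19303 = ((10*49)*(-5))*19303 = (490*(-5))*19303 = -2450*19303 = -47292350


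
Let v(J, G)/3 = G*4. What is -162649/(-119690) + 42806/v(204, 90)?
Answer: 264955553/6463260 ≈ 40.994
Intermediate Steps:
v(J, G) = 12*G (v(J, G) = 3*(G*4) = 3*(4*G) = 12*G)
-162649/(-119690) + 42806/v(204, 90) = -162649/(-119690) + 42806/((12*90)) = -162649*(-1/119690) + 42806/1080 = 162649/119690 + 42806*(1/1080) = 162649/119690 + 21403/540 = 264955553/6463260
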